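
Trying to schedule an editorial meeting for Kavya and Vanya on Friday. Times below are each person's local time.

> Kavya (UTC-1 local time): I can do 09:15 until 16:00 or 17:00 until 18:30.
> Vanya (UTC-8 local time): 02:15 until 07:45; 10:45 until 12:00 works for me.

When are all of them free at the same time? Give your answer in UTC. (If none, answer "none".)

10:15-15:45, 18:45-19:30

Kavya in UTC: 10:15-17:00, 18:00-19:30 (add 1h to convert from UTC-1).
Vanya in UTC: 10:15-15:45, 18:45-20:00 (add 8h to convert from UTC-8).
Kavya ∩ Vanya: 10:15-15:45, 18:45-19:30.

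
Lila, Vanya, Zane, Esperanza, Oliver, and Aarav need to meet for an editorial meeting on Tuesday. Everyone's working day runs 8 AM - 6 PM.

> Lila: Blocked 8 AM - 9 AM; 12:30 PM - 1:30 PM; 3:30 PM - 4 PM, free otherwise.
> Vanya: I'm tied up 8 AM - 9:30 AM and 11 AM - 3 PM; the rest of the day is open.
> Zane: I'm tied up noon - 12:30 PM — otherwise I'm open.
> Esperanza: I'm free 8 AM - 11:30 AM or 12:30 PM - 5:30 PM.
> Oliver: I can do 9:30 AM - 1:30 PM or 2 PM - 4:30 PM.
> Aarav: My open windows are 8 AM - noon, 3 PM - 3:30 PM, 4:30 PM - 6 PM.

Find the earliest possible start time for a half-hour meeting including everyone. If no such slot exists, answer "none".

09:30

Lila free: 09:00-12:30, 13:30-15:30, 16:00-18:00 (invert busy blocks within the working day).
Vanya free: 09:30-11:00, 15:00-18:00 (invert busy blocks within the working day).
Zane free: 08:00-12:00, 12:30-18:00 (invert busy blocks within the working day).
Esperanza free: 08:00-11:30, 12:30-17:30.
Oliver free: 09:30-13:30, 14:00-16:30.
Aarav free: 08:00-12:00, 15:00-15:30, 16:30-18:00.
Lila ∩ Vanya: 09:30-11:00, 15:00-15:30, 16:00-18:00.
Lila ∩ Vanya ∩ Zane: 09:30-11:00, 15:00-15:30, 16:00-18:00.
Lila ∩ Vanya ∩ Zane ∩ Esperanza: 09:30-11:00, 15:00-15:30, 16:00-17:30.
Lila ∩ Vanya ∩ Zane ∩ Esperanza ∩ Oliver: 09:30-11:00, 15:00-15:30, 16:00-16:30.
Lila ∩ Vanya ∩ Zane ∩ Esperanza ∩ Oliver ∩ Aarav: 09:30-11:00, 15:00-15:30.
The first common window of at least 30 minutes is 09:30-11:00, so the earliest start is 09:30.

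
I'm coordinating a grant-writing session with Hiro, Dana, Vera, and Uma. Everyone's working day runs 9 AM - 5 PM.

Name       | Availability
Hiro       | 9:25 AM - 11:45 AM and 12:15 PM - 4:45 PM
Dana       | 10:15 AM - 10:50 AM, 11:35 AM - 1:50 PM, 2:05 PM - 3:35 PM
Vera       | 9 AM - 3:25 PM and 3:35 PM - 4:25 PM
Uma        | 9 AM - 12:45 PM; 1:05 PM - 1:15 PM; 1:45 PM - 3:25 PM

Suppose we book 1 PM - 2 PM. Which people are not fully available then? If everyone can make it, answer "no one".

Dana, Uma

Hiro: free for 13:00-14:00. Dana: not fully free for 13:00-14:00. Vera: free for 13:00-14:00. Uma: not fully free for 13:00-14:00.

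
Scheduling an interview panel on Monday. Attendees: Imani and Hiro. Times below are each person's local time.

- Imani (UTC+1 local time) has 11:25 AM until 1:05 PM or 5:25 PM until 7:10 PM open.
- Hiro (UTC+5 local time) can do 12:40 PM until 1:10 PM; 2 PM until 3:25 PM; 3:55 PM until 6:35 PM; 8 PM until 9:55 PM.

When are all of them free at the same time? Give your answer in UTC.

10:55-12:05, 16:25-16:55

Imani in UTC: 10:25-12:05, 16:25-18:10 (subtract 1h to convert from UTC+1).
Hiro in UTC: 07:40-08:10, 09:00-10:25, 10:55-13:35, 15:00-16:55 (subtract 5h to convert from UTC+5).
Imani ∩ Hiro: 10:55-12:05, 16:25-16:55.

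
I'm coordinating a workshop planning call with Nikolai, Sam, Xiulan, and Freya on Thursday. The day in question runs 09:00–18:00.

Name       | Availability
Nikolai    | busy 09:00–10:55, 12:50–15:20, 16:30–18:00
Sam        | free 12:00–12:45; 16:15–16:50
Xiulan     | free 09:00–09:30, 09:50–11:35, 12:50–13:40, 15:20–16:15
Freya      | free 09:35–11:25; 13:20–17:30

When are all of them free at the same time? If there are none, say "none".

Nikolai free: 10:55-12:50, 15:20-16:30 (invert busy blocks within the working day).
Sam free: 12:00-12:45, 16:15-16:50.
Xiulan free: 09:00-09:30, 09:50-11:35, 12:50-13:40, 15:20-16:15.
Freya free: 09:35-11:25, 13:20-17:30.
Nikolai ∩ Sam: 12:00-12:45, 16:15-16:30.
Nikolai ∩ Sam ∩ Xiulan: ∅.
Nikolai ∩ Sam ∩ Xiulan ∩ Freya: ∅.
There is no time when everyone is free.

none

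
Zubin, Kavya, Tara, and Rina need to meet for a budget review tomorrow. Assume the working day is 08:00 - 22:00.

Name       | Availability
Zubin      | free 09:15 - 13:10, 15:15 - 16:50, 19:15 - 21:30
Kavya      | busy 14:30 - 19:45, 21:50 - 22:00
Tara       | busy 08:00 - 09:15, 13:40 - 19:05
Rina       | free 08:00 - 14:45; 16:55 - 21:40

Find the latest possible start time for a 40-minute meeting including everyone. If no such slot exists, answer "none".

20:50

Zubin free: 09:15-13:10, 15:15-16:50, 19:15-21:30.
Kavya free: 08:00-14:30, 19:45-21:50 (invert busy blocks within the working day).
Tara free: 09:15-13:40, 19:05-22:00 (invert busy blocks within the working day).
Rina free: 08:00-14:45, 16:55-21:40.
Zubin ∩ Kavya: 09:15-13:10, 19:45-21:30.
Zubin ∩ Kavya ∩ Tara: 09:15-13:10, 19:45-21:30.
Zubin ∩ Kavya ∩ Tara ∩ Rina: 09:15-13:10, 19:45-21:30.
So the common availability across everyone is 09:15-13:10, 19:45-21:30.
The last common window of at least 40 minutes is 19:45-21:30; a 40-minute meeting can start as late as 20:50 and still end by 21:30.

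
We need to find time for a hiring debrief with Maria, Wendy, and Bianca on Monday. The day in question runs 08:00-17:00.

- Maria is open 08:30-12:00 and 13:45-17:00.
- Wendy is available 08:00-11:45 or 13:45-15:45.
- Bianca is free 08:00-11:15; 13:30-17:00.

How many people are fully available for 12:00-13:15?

nobody can make the full 12:00-13:15 slot — that's 0.

0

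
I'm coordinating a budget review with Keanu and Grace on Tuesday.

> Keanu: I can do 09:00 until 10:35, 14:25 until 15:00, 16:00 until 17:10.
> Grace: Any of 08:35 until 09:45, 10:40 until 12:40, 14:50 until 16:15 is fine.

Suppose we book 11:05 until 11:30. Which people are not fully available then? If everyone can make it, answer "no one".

Keanu

Keanu: not fully free for 11:05-11:30. Grace: free for 11:05-11:30.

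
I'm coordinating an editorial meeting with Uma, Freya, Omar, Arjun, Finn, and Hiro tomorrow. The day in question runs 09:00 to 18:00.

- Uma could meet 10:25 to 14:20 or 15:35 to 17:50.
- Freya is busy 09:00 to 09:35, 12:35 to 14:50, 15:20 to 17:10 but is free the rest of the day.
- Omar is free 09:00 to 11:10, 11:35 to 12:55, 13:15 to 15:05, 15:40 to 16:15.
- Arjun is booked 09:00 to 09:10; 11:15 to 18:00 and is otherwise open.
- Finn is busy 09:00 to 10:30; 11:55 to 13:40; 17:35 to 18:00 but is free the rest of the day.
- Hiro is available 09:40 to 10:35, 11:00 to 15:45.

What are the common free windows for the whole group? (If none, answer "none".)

Uma free: 10:25-14:20, 15:35-17:50.
Freya free: 09:35-12:35, 14:50-15:20, 17:10-18:00 (invert busy blocks within the working day).
Omar free: 09:00-11:10, 11:35-12:55, 13:15-15:05, 15:40-16:15.
Arjun free: 09:10-11:15 (invert busy blocks within the working day).
Finn free: 10:30-11:55, 13:40-17:35 (invert busy blocks within the working day).
Hiro free: 09:40-10:35, 11:00-15:45.
Uma ∩ Freya: 10:25-12:35, 17:10-17:50.
Uma ∩ Freya ∩ Omar: 10:25-11:10, 11:35-12:35.
Uma ∩ Freya ∩ Omar ∩ Arjun: 10:25-11:10.
Uma ∩ Freya ∩ Omar ∩ Arjun ∩ Finn: 10:30-11:10.
Uma ∩ Freya ∩ Omar ∩ Arjun ∩ Finn ∩ Hiro: 10:30-10:35, 11:00-11:10.
Those are the intersection windows.

10:30-10:35, 11:00-11:10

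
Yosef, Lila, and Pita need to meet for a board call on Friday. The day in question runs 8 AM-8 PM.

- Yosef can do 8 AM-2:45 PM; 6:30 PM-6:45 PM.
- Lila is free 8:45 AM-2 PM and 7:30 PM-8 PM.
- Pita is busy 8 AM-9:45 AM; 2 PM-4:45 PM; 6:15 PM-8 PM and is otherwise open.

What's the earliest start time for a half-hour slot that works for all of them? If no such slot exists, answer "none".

09:45

Yosef free: 08:00-14:45, 18:30-18:45.
Lila free: 08:45-14:00, 19:30-20:00.
Pita free: 09:45-14:00, 16:45-18:15 (invert busy blocks within the working day).
Yosef ∩ Lila: 08:45-14:00.
Yosef ∩ Lila ∩ Pita: 09:45-14:00.
The first common window of at least 30 minutes is 09:45-14:00, so the earliest start is 09:45.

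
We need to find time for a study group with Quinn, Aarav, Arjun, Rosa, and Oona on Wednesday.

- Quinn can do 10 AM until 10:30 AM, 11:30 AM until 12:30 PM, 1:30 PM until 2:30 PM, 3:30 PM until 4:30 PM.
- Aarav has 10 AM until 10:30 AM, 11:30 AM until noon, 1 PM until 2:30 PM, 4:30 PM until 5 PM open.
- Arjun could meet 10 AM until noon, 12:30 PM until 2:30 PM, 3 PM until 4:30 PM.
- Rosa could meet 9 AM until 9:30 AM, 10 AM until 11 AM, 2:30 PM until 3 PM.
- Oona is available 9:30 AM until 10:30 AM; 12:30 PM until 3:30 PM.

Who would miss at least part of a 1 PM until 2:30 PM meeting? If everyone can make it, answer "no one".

Quinn, Rosa

Quinn: not fully free for 13:00-14:30. Aarav: free for 13:00-14:30. Arjun: free for 13:00-14:30. Rosa: not fully free for 13:00-14:30. Oona: free for 13:00-14:30.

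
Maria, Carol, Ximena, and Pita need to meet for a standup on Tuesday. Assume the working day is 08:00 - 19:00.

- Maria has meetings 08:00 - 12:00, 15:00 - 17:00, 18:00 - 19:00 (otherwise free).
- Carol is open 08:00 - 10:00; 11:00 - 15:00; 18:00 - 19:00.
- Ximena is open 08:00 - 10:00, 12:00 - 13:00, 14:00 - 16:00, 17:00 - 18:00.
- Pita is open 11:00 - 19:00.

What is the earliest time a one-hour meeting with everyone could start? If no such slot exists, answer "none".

Maria free: 12:00-15:00, 17:00-18:00 (invert busy blocks within the working day).
Carol free: 08:00-10:00, 11:00-15:00, 18:00-19:00.
Ximena free: 08:00-10:00, 12:00-13:00, 14:00-16:00, 17:00-18:00.
Pita free: 11:00-19:00.
Maria ∩ Carol: 12:00-15:00.
Maria ∩ Carol ∩ Ximena: 12:00-13:00, 14:00-15:00.
Maria ∩ Carol ∩ Ximena ∩ Pita: 12:00-13:00, 14:00-15:00.
The first common window of at least 60 minutes is 12:00-13:00, so the earliest start is 12:00.

12:00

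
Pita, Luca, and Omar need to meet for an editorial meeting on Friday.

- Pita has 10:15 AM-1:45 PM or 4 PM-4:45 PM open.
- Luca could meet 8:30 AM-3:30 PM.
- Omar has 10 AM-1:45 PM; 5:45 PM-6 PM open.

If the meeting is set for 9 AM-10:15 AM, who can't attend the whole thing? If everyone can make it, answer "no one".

Pita: not fully free for 09:00-10:15. Luca: free for 09:00-10:15. Omar: not fully free for 09:00-10:15.

Omar, Pita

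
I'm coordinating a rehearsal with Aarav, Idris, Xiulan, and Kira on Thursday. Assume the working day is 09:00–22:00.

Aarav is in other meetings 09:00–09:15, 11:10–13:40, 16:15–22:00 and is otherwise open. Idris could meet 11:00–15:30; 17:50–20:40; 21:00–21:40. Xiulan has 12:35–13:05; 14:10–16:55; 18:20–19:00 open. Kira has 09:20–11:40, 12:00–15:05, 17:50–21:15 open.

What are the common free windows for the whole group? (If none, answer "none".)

14:10-15:05

Aarav free: 09:15-11:10, 13:40-16:15 (invert busy blocks within the working day).
Idris free: 11:00-15:30, 17:50-20:40, 21:00-21:40.
Xiulan free: 12:35-13:05, 14:10-16:55, 18:20-19:00.
Kira free: 09:20-11:40, 12:00-15:05, 17:50-21:15.
Aarav ∩ Idris: 11:00-11:10, 13:40-15:30.
Aarav ∩ Idris ∩ Xiulan: 14:10-15:30.
Aarav ∩ Idris ∩ Xiulan ∩ Kira: 14:10-15:05.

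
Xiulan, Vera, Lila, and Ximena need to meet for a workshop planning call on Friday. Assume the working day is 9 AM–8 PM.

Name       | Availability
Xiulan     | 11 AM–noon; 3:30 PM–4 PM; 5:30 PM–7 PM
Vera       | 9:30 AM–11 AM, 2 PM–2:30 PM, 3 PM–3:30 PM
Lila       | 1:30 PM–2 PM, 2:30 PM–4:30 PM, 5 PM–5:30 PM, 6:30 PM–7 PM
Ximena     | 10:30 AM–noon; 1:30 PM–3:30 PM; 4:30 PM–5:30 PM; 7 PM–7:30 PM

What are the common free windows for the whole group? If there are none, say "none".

Xiulan ∩ Vera: ∅.
Xiulan ∩ Vera ∩ Lila: ∅.
Xiulan ∩ Vera ∩ Lila ∩ Ximena: ∅.
There is no time when everyone is free.

none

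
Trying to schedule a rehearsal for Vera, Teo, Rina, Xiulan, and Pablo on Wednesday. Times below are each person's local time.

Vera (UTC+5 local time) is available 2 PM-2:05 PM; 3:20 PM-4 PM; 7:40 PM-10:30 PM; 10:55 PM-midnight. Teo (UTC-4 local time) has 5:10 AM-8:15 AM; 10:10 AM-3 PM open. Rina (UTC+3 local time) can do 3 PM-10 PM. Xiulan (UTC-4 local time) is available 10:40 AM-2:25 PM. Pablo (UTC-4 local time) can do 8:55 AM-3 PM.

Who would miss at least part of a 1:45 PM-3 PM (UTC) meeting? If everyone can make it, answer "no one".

Vera in UTC: 09:00-09:05, 10:20-11:00, 14:40-17:30, 17:55-19:00 (subtract 5h to convert from UTC+5).
Teo in UTC: 09:10-12:15, 14:10-19:00 (add 4h to convert from UTC-4).
Rina in UTC: 12:00-19:00 (subtract 3h to convert from UTC+3).
Xiulan in UTC: 14:40-18:25 (add 4h to convert from UTC-4).
Pablo in UTC: 12:55-19:00 (add 4h to convert from UTC-4).
Vera: not fully free for 13:45-15:00. Teo: not fully free for 13:45-15:00. Rina: free for 13:45-15:00. Xiulan: not fully free for 13:45-15:00. Pablo: free for 13:45-15:00.

Teo, Vera, Xiulan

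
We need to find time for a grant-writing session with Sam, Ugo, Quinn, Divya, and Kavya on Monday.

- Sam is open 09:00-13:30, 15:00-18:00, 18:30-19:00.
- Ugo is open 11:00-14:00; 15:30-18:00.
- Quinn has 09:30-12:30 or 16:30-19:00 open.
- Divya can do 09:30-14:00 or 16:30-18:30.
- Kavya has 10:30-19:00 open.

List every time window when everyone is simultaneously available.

11:00-12:30, 16:30-18:00

Sam ∩ Ugo: 11:00-13:30, 15:30-18:00.
Sam ∩ Ugo ∩ Quinn: 11:00-12:30, 16:30-18:00.
Sam ∩ Ugo ∩ Quinn ∩ Divya: 11:00-12:30, 16:30-18:00.
Sam ∩ Ugo ∩ Quinn ∩ Divya ∩ Kavya: 11:00-12:30, 16:30-18:00.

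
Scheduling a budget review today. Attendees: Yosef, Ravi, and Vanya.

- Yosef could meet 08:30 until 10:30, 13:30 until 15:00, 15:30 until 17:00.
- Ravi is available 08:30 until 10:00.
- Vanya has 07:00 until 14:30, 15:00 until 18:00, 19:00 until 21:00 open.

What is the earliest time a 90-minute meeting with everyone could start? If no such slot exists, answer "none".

08:30

Yosef ∩ Ravi: 08:30-10:00.
Yosef ∩ Ravi ∩ Vanya: 08:30-10:00.
So the common availability across everyone is 08:30-10:00.
The first common window of at least 90 minutes is 08:30-10:00, so the earliest start is 08:30.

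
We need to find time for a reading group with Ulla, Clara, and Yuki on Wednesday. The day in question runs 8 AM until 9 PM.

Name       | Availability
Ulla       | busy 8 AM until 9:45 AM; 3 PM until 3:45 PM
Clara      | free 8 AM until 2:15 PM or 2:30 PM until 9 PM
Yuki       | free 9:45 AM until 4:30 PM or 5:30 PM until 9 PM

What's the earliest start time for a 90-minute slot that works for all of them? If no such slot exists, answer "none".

09:45

Ulla free: 09:45-15:00, 15:45-21:00 (invert busy blocks within the working day).
Clara free: 08:00-14:15, 14:30-21:00.
Yuki free: 09:45-16:30, 17:30-21:00.
Ulla ∩ Clara: 09:45-14:15, 14:30-15:00, 15:45-21:00.
Ulla ∩ Clara ∩ Yuki: 09:45-14:15, 14:30-15:00, 15:45-16:30, 17:30-21:00.
The first common window of at least 90 minutes is 09:45-14:15, so the earliest start is 09:45.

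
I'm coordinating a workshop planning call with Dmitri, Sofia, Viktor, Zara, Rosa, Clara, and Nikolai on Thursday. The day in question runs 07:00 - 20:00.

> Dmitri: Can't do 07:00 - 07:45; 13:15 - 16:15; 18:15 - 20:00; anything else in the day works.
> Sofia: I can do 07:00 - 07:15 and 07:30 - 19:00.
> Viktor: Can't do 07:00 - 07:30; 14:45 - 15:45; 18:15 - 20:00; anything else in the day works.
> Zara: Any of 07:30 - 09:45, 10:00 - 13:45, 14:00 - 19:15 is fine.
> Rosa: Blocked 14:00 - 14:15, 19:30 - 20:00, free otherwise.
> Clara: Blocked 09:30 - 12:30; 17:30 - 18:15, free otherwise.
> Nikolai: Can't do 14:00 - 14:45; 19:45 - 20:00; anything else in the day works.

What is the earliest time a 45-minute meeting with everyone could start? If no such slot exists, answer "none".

07:45

Dmitri free: 07:45-13:15, 16:15-18:15 (invert busy blocks within the working day).
Sofia free: 07:00-07:15, 07:30-19:00.
Viktor free: 07:30-14:45, 15:45-18:15 (invert busy blocks within the working day).
Zara free: 07:30-09:45, 10:00-13:45, 14:00-19:15.
Rosa free: 07:00-14:00, 14:15-19:30 (invert busy blocks within the working day).
Clara free: 07:00-09:30, 12:30-17:30, 18:15-20:00 (invert busy blocks within the working day).
Nikolai free: 07:00-14:00, 14:45-19:45 (invert busy blocks within the working day).
Dmitri ∩ Sofia: 07:45-13:15, 16:15-18:15.
Dmitri ∩ Sofia ∩ Viktor: 07:45-13:15, 16:15-18:15.
Dmitri ∩ Sofia ∩ Viktor ∩ Zara: 07:45-09:45, 10:00-13:15, 16:15-18:15.
Dmitri ∩ Sofia ∩ Viktor ∩ Zara ∩ Rosa: 07:45-09:45, 10:00-13:15, 16:15-18:15.
Dmitri ∩ Sofia ∩ Viktor ∩ Zara ∩ Rosa ∩ Clara: 07:45-09:30, 12:30-13:15, 16:15-17:30.
Dmitri ∩ Sofia ∩ Viktor ∩ Zara ∩ Rosa ∩ Clara ∩ Nikolai: 07:45-09:30, 12:30-13:15, 16:15-17:30.
The first common window of at least 45 minutes is 07:45-09:30, so the earliest start is 07:45.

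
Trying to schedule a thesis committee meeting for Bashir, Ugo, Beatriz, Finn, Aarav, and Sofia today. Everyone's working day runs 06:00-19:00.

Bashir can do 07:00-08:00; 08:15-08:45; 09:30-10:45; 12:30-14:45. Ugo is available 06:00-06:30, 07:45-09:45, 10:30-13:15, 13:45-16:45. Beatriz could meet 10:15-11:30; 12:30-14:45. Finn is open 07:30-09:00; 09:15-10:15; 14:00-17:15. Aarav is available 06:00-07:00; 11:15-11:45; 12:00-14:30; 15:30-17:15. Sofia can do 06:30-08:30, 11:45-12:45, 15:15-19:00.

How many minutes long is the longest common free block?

0

Bashir ∩ Ugo: 07:45-08:00, 08:15-08:45, 09:30-09:45, 10:30-10:45, 12:30-13:15, 13:45-14:45.
Bashir ∩ Ugo ∩ Beatriz: 10:30-10:45, 12:30-13:15, 13:45-14:45.
Bashir ∩ Ugo ∩ Beatriz ∩ Finn: 14:00-14:45.
Bashir ∩ Ugo ∩ Beatriz ∩ Finn ∩ Aarav: 14:00-14:30.
Bashir ∩ Ugo ∩ Beatriz ∩ Finn ∩ Aarav ∩ Sofia: ∅.
There is no time when everyone is free.
No common window exists, so the longest block is 0 minutes.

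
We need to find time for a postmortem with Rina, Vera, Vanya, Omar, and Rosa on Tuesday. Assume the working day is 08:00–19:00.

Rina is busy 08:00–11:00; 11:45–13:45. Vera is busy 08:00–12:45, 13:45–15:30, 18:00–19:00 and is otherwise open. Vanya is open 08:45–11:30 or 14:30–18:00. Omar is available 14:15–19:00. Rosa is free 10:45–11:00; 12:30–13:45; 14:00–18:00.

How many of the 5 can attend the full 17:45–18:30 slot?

2

Rina free: 11:00-11:45, 13:45-19:00 (invert busy blocks within the working day).
Vera free: 12:45-13:45, 15:30-18:00 (invert busy blocks within the working day).
Vanya free: 08:45-11:30, 14:30-18:00.
Omar free: 14:15-19:00.
Rosa free: 10:45-11:00, 12:30-13:45, 14:00-18:00.
Rina and Omar can make the full 17:45-18:30 slot — that's 2.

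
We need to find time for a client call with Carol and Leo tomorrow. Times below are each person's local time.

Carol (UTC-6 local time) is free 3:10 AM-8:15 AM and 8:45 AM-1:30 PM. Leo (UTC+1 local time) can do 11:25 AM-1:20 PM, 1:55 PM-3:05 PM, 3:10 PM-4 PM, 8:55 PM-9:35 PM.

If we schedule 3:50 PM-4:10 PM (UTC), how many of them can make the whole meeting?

Carol in UTC: 09:10-14:15, 14:45-19:30 (add 6h to convert from UTC-6).
Leo in UTC: 10:25-12:20, 12:55-14:05, 14:10-15:00, 19:55-20:35 (subtract 1h to convert from UTC+1).
Carol can make the full 15:50-16:10 slot — that's 1.

1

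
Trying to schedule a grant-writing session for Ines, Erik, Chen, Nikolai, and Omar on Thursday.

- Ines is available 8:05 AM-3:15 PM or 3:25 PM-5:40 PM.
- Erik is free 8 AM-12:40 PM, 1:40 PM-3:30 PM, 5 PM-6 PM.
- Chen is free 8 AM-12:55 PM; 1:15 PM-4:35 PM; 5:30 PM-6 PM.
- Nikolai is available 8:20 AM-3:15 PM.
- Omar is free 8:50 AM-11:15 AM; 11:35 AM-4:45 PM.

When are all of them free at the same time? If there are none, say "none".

08:50-11:15, 11:35-12:40, 13:40-15:15

Ines ∩ Erik: 08:05-12:40, 13:40-15:15, 15:25-15:30, 17:00-17:40.
Ines ∩ Erik ∩ Chen: 08:05-12:40, 13:40-15:15, 15:25-15:30, 17:30-17:40.
Ines ∩ Erik ∩ Chen ∩ Nikolai: 08:20-12:40, 13:40-15:15.
Ines ∩ Erik ∩ Chen ∩ Nikolai ∩ Omar: 08:50-11:15, 11:35-12:40, 13:40-15:15.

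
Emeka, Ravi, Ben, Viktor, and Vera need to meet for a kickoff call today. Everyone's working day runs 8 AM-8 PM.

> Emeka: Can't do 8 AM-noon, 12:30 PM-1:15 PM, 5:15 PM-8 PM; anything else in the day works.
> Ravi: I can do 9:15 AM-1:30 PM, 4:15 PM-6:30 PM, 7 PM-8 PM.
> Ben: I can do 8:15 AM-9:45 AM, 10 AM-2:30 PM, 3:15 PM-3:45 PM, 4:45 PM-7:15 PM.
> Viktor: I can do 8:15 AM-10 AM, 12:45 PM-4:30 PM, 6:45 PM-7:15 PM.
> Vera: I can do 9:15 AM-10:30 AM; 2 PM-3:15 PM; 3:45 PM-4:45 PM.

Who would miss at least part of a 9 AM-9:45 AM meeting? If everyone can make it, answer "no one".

Emeka, Ravi, Vera

Emeka free: 12:00-12:30, 13:15-17:15 (invert busy blocks within the working day).
Ravi free: 09:15-13:30, 16:15-18:30, 19:00-20:00.
Ben free: 08:15-09:45, 10:00-14:30, 15:15-15:45, 16:45-19:15.
Viktor free: 08:15-10:00, 12:45-16:30, 18:45-19:15.
Vera free: 09:15-10:30, 14:00-15:15, 15:45-16:45.
Emeka: not fully free for 09:00-09:45. Ravi: not fully free for 09:00-09:45. Ben: free for 09:00-09:45. Viktor: free for 09:00-09:45. Vera: not fully free for 09:00-09:45.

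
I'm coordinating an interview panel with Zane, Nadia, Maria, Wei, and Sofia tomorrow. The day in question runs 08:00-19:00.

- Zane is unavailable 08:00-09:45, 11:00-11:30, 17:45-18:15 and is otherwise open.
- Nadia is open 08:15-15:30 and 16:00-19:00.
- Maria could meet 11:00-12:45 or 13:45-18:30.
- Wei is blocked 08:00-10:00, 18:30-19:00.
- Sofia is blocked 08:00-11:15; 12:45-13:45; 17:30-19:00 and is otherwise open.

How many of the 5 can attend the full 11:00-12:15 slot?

3

Zane free: 09:45-11:00, 11:30-17:45, 18:15-19:00 (invert busy blocks within the working day).
Nadia free: 08:15-15:30, 16:00-19:00.
Maria free: 11:00-12:45, 13:45-18:30.
Wei free: 10:00-18:30 (invert busy blocks within the working day).
Sofia free: 11:15-12:45, 13:45-17:30 (invert busy blocks within the working day).
Nadia, Maria, and Wei can make the full 11:00-12:15 slot — that's 3.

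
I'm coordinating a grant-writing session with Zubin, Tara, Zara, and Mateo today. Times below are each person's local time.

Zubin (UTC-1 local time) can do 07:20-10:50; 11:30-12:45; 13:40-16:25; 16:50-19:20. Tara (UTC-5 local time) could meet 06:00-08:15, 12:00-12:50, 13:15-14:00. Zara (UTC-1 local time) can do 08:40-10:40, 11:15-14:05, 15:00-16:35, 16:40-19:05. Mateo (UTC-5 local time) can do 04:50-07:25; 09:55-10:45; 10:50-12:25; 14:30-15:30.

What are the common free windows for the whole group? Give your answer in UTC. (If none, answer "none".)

Zubin in UTC: 08:20-11:50, 12:30-13:45, 14:40-17:25, 17:50-20:20 (add 1h to convert from UTC-1).
Tara in UTC: 11:00-13:15, 17:00-17:50, 18:15-19:00 (add 5h to convert from UTC-5).
Zara in UTC: 09:40-11:40, 12:15-15:05, 16:00-17:35, 17:40-20:05 (add 1h to convert from UTC-1).
Mateo in UTC: 09:50-12:25, 14:55-15:45, 15:50-17:25, 19:30-20:30 (add 5h to convert from UTC-5).
Zubin ∩ Tara: 11:00-11:50, 12:30-13:15, 17:00-17:25, 18:15-19:00.
Zubin ∩ Tara ∩ Zara: 11:00-11:40, 12:30-13:15, 17:00-17:25, 18:15-19:00.
Zubin ∩ Tara ∩ Zara ∩ Mateo: 11:00-11:40, 17:00-17:25.

11:00-11:40, 17:00-17:25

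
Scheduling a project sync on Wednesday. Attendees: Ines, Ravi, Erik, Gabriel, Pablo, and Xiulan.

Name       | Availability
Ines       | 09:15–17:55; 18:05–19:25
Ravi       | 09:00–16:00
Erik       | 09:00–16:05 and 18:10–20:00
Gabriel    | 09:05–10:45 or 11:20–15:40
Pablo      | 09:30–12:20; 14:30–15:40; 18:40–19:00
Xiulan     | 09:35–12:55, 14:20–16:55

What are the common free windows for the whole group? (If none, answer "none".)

09:35-10:45, 11:20-12:20, 14:30-15:40

Ines ∩ Ravi: 09:15-16:00.
Ines ∩ Ravi ∩ Erik: 09:15-16:00.
Ines ∩ Ravi ∩ Erik ∩ Gabriel: 09:15-10:45, 11:20-15:40.
Ines ∩ Ravi ∩ Erik ∩ Gabriel ∩ Pablo: 09:30-10:45, 11:20-12:20, 14:30-15:40.
Ines ∩ Ravi ∩ Erik ∩ Gabriel ∩ Pablo ∩ Xiulan: 09:35-10:45, 11:20-12:20, 14:30-15:40.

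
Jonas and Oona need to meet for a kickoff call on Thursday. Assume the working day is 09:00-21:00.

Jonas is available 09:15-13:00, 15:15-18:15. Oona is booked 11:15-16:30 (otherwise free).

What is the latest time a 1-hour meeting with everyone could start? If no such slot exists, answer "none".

17:15

Jonas free: 09:15-13:00, 15:15-18:15.
Oona free: 09:00-11:15, 16:30-21:00 (invert busy blocks within the working day).
Jonas ∩ Oona: 09:15-11:15, 16:30-18:15.
Those are the intersection windows.
The last common window of at least 60 minutes is 16:30-18:15; a 60-minute meeting can start as late as 17:15 and still end by 18:15.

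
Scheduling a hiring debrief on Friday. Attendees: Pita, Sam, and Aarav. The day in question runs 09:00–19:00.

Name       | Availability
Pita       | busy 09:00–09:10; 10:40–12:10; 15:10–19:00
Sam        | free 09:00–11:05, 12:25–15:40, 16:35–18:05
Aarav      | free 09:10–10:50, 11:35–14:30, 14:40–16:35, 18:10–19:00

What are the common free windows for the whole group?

09:10-10:40, 12:25-14:30, 14:40-15:10

Pita free: 09:10-10:40, 12:10-15:10 (invert busy blocks within the working day).
Sam free: 09:00-11:05, 12:25-15:40, 16:35-18:05.
Aarav free: 09:10-10:50, 11:35-14:30, 14:40-16:35, 18:10-19:00.
Pita ∩ Sam: 09:10-10:40, 12:25-15:10.
Pita ∩ Sam ∩ Aarav: 09:10-10:40, 12:25-14:30, 14:40-15:10.
Those are the intersection windows.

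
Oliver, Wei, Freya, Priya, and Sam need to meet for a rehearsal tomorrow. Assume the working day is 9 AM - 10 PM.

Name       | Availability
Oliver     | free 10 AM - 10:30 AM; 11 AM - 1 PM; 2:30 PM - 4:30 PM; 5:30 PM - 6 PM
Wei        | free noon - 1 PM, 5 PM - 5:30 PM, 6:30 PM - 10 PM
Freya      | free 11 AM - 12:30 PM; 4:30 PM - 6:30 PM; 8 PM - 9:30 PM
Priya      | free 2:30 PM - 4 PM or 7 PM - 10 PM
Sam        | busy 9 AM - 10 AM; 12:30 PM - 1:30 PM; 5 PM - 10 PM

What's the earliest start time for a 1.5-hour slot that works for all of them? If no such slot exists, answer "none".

Oliver free: 10:00-10:30, 11:00-13:00, 14:30-16:30, 17:30-18:00.
Wei free: 12:00-13:00, 17:00-17:30, 18:30-22:00.
Freya free: 11:00-12:30, 16:30-18:30, 20:00-21:30.
Priya free: 14:30-16:00, 19:00-22:00.
Sam free: 10:00-12:30, 13:30-17:00 (invert busy blocks within the working day).
Oliver ∩ Wei: 12:00-13:00.
Oliver ∩ Wei ∩ Freya: 12:00-12:30.
Oliver ∩ Wei ∩ Freya ∩ Priya: ∅.
Oliver ∩ Wei ∩ Freya ∩ Priya ∩ Sam: ∅.
There is no time when everyone is free.
No common window is at least 90 minutes long.

none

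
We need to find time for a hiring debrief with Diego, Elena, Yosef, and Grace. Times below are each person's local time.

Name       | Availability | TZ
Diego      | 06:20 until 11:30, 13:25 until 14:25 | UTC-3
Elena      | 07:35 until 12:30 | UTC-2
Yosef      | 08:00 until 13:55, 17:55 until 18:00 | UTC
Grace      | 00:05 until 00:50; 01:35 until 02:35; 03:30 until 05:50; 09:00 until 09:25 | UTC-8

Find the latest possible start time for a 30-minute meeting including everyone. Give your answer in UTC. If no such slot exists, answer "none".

13:20

Diego in UTC: 09:20-14:30, 16:25-17:25 (add 3h to convert from UTC-3).
Elena in UTC: 09:35-14:30 (add 2h to convert from UTC-2).
Yosef in UTC: 08:00-13:55, 17:55-18:00.
Grace in UTC: 08:05-08:50, 09:35-10:35, 11:30-13:50, 17:00-17:25 (add 8h to convert from UTC-8).
Diego ∩ Elena: 09:35-14:30.
Diego ∩ Elena ∩ Yosef: 09:35-13:55.
Diego ∩ Elena ∩ Yosef ∩ Grace: 09:35-10:35, 11:30-13:50.
Those are the intersection windows.
The last common window of at least 30 minutes is 11:30-13:50; a 30-minute meeting can start as late as 13:20 and still end by 13:50.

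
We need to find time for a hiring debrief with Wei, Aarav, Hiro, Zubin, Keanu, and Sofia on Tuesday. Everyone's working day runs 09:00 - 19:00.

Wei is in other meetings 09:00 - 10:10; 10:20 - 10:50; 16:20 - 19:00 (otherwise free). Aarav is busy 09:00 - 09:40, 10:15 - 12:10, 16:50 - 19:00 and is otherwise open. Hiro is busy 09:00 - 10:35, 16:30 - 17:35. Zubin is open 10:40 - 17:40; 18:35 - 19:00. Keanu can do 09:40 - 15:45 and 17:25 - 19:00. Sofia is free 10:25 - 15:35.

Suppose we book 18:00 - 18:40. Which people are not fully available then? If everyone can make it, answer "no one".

Wei free: 10:10-10:20, 10:50-16:20 (invert busy blocks within the working day).
Aarav free: 09:40-10:15, 12:10-16:50 (invert busy blocks within the working day).
Hiro free: 10:35-16:30, 17:35-19:00 (invert busy blocks within the working day).
Zubin free: 10:40-17:40, 18:35-19:00.
Keanu free: 09:40-15:45, 17:25-19:00.
Sofia free: 10:25-15:35.
Wei: not fully free for 18:00-18:40. Aarav: not fully free for 18:00-18:40. Hiro: free for 18:00-18:40. Zubin: not fully free for 18:00-18:40. Keanu: free for 18:00-18:40. Sofia: not fully free for 18:00-18:40.

Aarav, Sofia, Wei, Zubin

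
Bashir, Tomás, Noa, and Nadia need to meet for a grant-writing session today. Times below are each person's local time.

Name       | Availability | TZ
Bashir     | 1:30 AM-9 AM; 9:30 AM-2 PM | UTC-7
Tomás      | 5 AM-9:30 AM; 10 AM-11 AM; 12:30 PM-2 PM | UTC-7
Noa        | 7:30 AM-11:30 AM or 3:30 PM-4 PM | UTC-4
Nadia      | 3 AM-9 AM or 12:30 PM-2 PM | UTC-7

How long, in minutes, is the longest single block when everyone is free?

210

Bashir in UTC: 08:30-16:00, 16:30-21:00 (add 7h to convert from UTC-7).
Tomás in UTC: 12:00-16:30, 17:00-18:00, 19:30-21:00 (add 7h to convert from UTC-7).
Noa in UTC: 11:30-15:30, 19:30-20:00 (add 4h to convert from UTC-4).
Nadia in UTC: 10:00-16:00, 19:30-21:00 (add 7h to convert from UTC-7).
Bashir ∩ Tomás: 12:00-16:00, 17:00-18:00, 19:30-21:00.
Bashir ∩ Tomás ∩ Noa: 12:00-15:30, 19:30-20:00.
Bashir ∩ Tomás ∩ Noa ∩ Nadia: 12:00-15:30, 19:30-20:00.
The longest is 12:00-15:30 at 210 minutes.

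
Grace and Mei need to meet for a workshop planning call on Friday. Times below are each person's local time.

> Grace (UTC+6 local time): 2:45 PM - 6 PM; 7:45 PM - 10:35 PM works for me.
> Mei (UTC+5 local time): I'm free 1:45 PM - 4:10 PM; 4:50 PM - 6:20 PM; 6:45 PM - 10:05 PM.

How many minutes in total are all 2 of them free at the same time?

Grace in UTC: 08:45-12:00, 13:45-16:35 (subtract 6h to convert from UTC+6).
Mei in UTC: 08:45-11:10, 11:50-13:20, 13:45-17:05 (subtract 5h to convert from UTC+5).
Grace ∩ Mei: 08:45-11:10, 11:50-12:00, 13:45-16:35.
So the common availability across everyone is 08:45-11:10, 11:50-12:00, 13:45-16:35.
Summing the common windows: 145 + 10 + 170 = 325 minutes.

325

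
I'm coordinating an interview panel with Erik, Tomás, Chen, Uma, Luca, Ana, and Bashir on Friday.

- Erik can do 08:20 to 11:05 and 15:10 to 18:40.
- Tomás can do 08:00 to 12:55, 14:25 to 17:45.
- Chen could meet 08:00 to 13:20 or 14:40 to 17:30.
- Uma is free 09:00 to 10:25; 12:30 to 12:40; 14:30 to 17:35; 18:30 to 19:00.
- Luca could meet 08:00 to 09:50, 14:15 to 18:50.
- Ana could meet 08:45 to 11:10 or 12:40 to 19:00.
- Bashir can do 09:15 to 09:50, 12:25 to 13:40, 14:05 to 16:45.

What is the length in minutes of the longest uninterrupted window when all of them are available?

95

Erik ∩ Tomás: 08:20-11:05, 15:10-17:45.
Erik ∩ Tomás ∩ Chen: 08:20-11:05, 15:10-17:30.
Erik ∩ Tomás ∩ Chen ∩ Uma: 09:00-10:25, 15:10-17:30.
Erik ∩ Tomás ∩ Chen ∩ Uma ∩ Luca: 09:00-09:50, 15:10-17:30.
Erik ∩ Tomás ∩ Chen ∩ Uma ∩ Luca ∩ Ana: 09:00-09:50, 15:10-17:30.
Erik ∩ Tomás ∩ Chen ∩ Uma ∩ Luca ∩ Ana ∩ Bashir: 09:15-09:50, 15:10-16:45.
The longest is 15:10-16:45 at 95 minutes.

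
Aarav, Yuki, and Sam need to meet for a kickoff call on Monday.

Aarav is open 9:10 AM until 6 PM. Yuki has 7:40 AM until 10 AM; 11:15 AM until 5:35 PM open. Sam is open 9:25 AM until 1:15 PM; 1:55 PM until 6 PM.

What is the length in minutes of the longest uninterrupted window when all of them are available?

220

Aarav ∩ Yuki: 09:10-10:00, 11:15-17:35.
Aarav ∩ Yuki ∩ Sam: 09:25-10:00, 11:15-13:15, 13:55-17:35.
The longest is 13:55-17:35 at 220 minutes.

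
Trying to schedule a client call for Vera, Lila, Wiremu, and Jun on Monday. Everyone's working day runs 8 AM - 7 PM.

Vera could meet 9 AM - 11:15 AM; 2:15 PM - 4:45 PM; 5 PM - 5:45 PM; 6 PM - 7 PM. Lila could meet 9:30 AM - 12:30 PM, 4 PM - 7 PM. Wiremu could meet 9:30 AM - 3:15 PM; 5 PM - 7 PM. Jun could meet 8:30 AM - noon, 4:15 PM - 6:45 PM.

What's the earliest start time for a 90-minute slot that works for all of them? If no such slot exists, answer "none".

09:30

Vera ∩ Lila: 09:30-11:15, 16:00-16:45, 17:00-17:45, 18:00-19:00.
Vera ∩ Lila ∩ Wiremu: 09:30-11:15, 17:00-17:45, 18:00-19:00.
Vera ∩ Lila ∩ Wiremu ∩ Jun: 09:30-11:15, 17:00-17:45, 18:00-18:45.
The first common window of at least 90 minutes is 09:30-11:15, so the earliest start is 09:30.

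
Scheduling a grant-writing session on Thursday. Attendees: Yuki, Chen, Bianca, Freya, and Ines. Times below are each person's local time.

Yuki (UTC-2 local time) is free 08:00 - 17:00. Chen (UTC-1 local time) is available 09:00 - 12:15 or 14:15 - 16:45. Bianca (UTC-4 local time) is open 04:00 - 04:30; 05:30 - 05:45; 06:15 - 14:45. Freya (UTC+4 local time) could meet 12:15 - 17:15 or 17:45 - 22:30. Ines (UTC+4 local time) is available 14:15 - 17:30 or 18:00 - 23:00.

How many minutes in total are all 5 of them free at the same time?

330

Yuki in UTC: 10:00-19:00 (add 2h to convert from UTC-2).
Chen in UTC: 10:00-13:15, 15:15-17:45 (add 1h to convert from UTC-1).
Bianca in UTC: 08:00-08:30, 09:30-09:45, 10:15-18:45 (add 4h to convert from UTC-4).
Freya in UTC: 08:15-13:15, 13:45-18:30 (subtract 4h to convert from UTC+4).
Ines in UTC: 10:15-13:30, 14:00-19:00 (subtract 4h to convert from UTC+4).
Yuki ∩ Chen: 10:00-13:15, 15:15-17:45.
Yuki ∩ Chen ∩ Bianca: 10:15-13:15, 15:15-17:45.
Yuki ∩ Chen ∩ Bianca ∩ Freya: 10:15-13:15, 15:15-17:45.
Yuki ∩ Chen ∩ Bianca ∩ Freya ∩ Ines: 10:15-13:15, 15:15-17:45.
Summing the common windows: 180 + 150 = 330 minutes.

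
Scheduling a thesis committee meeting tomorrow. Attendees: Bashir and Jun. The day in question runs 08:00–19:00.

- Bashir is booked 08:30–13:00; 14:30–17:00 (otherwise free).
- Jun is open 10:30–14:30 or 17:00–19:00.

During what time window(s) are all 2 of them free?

13:00-14:30, 17:00-19:00

Bashir free: 08:00-08:30, 13:00-14:30, 17:00-19:00 (invert busy blocks within the working day).
Jun free: 10:30-14:30, 17:00-19:00.
Bashir ∩ Jun: 13:00-14:30, 17:00-19:00.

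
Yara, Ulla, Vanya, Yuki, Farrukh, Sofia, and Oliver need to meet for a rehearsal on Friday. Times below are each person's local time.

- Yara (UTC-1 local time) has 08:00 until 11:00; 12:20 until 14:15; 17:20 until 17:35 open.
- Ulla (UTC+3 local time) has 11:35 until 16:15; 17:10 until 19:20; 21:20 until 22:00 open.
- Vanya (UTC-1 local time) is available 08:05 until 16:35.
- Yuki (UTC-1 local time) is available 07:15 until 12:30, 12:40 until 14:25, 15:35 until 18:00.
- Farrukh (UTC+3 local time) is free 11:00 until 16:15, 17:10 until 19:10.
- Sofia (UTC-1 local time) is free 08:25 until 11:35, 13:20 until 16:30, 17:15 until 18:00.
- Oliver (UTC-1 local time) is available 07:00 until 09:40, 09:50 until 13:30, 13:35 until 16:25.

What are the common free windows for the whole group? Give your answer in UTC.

Yara in UTC: 09:00-12:00, 13:20-15:15, 18:20-18:35 (add 1h to convert from UTC-1).
Ulla in UTC: 08:35-13:15, 14:10-16:20, 18:20-19:00 (subtract 3h to convert from UTC+3).
Vanya in UTC: 09:05-17:35 (add 1h to convert from UTC-1).
Yuki in UTC: 08:15-13:30, 13:40-15:25, 16:35-19:00 (add 1h to convert from UTC-1).
Farrukh in UTC: 08:00-13:15, 14:10-16:10 (subtract 3h to convert from UTC+3).
Sofia in UTC: 09:25-12:35, 14:20-17:30, 18:15-19:00 (add 1h to convert from UTC-1).
Oliver in UTC: 08:00-10:40, 10:50-14:30, 14:35-17:25 (add 1h to convert from UTC-1).
Yara ∩ Ulla: 09:00-12:00, 14:10-15:15, 18:20-18:35.
Yara ∩ Ulla ∩ Vanya: 09:05-12:00, 14:10-15:15.
Yara ∩ Ulla ∩ Vanya ∩ Yuki: 09:05-12:00, 14:10-15:15.
Yara ∩ Ulla ∩ Vanya ∩ Yuki ∩ Farrukh: 09:05-12:00, 14:10-15:15.
Yara ∩ Ulla ∩ Vanya ∩ Yuki ∩ Farrukh ∩ Sofia: 09:25-12:00, 14:20-15:15.
Yara ∩ Ulla ∩ Vanya ∩ Yuki ∩ Farrukh ∩ Sofia ∩ Oliver: 09:25-10:40, 10:50-12:00, 14:20-14:30, 14:35-15:15.

09:25-10:40, 10:50-12:00, 14:20-14:30, 14:35-15:15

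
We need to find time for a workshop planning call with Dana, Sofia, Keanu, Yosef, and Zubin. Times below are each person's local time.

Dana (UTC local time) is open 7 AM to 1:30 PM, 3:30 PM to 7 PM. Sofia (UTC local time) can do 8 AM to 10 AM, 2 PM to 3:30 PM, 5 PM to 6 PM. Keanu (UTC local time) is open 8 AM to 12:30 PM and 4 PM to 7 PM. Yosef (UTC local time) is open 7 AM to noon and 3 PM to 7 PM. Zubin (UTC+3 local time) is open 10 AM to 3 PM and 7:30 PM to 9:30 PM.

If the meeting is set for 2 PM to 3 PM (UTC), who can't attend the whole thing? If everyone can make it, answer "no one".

Dana, Keanu, Yosef, Zubin

Dana in UTC: 07:00-13:30, 15:30-19:00.
Sofia in UTC: 08:00-10:00, 14:00-15:30, 17:00-18:00.
Keanu in UTC: 08:00-12:30, 16:00-19:00.
Yosef in UTC: 07:00-12:00, 15:00-19:00.
Zubin in UTC: 07:00-12:00, 16:30-18:30 (subtract 3h to convert from UTC+3).
Dana: not fully free for 14:00-15:00. Sofia: free for 14:00-15:00. Keanu: not fully free for 14:00-15:00. Yosef: not fully free for 14:00-15:00. Zubin: not fully free for 14:00-15:00.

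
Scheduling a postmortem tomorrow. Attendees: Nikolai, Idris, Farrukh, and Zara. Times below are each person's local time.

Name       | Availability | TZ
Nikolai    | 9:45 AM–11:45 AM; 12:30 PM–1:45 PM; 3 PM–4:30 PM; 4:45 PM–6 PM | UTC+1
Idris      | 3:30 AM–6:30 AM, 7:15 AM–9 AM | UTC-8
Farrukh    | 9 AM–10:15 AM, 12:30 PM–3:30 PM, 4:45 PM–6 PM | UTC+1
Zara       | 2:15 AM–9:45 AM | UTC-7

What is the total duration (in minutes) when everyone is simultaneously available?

165

Nikolai in UTC: 08:45-10:45, 11:30-12:45, 14:00-15:30, 15:45-17:00 (subtract 1h to convert from UTC+1).
Idris in UTC: 11:30-14:30, 15:15-17:00 (add 8h to convert from UTC-8).
Farrukh in UTC: 08:00-09:15, 11:30-14:30, 15:45-17:00 (subtract 1h to convert from UTC+1).
Zara in UTC: 09:15-16:45 (add 7h to convert from UTC-7).
Nikolai ∩ Idris: 11:30-12:45, 14:00-14:30, 15:15-15:30, 15:45-17:00.
Nikolai ∩ Idris ∩ Farrukh: 11:30-12:45, 14:00-14:30, 15:45-17:00.
Nikolai ∩ Idris ∩ Farrukh ∩ Zara: 11:30-12:45, 14:00-14:30, 15:45-16:45.
Those are the intersection windows.
Summing the common windows: 75 + 30 + 60 = 165 minutes.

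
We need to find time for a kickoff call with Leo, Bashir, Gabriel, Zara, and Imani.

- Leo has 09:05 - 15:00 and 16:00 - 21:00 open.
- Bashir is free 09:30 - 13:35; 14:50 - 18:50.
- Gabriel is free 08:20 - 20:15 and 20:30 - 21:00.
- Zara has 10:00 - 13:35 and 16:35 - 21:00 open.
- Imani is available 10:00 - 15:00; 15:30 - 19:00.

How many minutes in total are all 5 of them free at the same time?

Leo ∩ Bashir: 09:30-13:35, 14:50-15:00, 16:00-18:50.
Leo ∩ Bashir ∩ Gabriel: 09:30-13:35, 14:50-15:00, 16:00-18:50.
Leo ∩ Bashir ∩ Gabriel ∩ Zara: 10:00-13:35, 16:35-18:50.
Leo ∩ Bashir ∩ Gabriel ∩ Zara ∩ Imani: 10:00-13:35, 16:35-18:50.
Those are the intersection windows.
Summing the common windows: 215 + 135 = 350 minutes.

350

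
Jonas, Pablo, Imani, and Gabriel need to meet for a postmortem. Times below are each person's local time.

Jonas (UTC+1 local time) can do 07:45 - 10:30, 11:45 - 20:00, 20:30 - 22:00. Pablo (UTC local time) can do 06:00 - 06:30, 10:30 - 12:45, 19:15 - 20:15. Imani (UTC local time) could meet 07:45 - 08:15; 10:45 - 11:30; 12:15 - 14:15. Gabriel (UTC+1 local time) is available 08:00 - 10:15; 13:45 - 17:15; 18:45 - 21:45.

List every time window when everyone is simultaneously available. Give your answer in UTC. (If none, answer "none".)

Jonas in UTC: 06:45-09:30, 10:45-19:00, 19:30-21:00 (subtract 1h to convert from UTC+1).
Pablo in UTC: 06:00-06:30, 10:30-12:45, 19:15-20:15.
Imani in UTC: 07:45-08:15, 10:45-11:30, 12:15-14:15.
Gabriel in UTC: 07:00-09:15, 12:45-16:15, 17:45-20:45 (subtract 1h to convert from UTC+1).
Jonas ∩ Pablo: 10:45-12:45, 19:30-20:15.
Jonas ∩ Pablo ∩ Imani: 10:45-11:30, 12:15-12:45.
Jonas ∩ Pablo ∩ Imani ∩ Gabriel: ∅.
There is no time when everyone is free.

none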